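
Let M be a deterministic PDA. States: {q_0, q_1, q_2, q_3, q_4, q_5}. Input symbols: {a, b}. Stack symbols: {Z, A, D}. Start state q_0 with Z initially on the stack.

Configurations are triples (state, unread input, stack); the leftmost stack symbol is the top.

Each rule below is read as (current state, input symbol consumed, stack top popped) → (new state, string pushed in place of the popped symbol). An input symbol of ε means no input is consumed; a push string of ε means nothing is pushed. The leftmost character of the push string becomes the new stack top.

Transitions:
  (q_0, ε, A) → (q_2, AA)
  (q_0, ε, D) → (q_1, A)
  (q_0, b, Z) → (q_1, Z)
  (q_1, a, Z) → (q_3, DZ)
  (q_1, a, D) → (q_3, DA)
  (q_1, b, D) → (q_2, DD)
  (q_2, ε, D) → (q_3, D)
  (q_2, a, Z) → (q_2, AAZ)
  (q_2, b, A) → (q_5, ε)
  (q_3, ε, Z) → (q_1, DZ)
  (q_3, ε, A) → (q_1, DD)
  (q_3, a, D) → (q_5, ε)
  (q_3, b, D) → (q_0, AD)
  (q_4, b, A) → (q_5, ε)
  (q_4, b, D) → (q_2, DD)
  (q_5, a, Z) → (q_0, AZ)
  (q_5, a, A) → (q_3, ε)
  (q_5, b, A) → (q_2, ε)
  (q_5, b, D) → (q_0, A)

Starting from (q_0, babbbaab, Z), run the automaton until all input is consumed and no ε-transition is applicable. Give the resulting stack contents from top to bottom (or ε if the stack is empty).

(q_0, babbbaab, Z)
  read b, top Z: go to q_1, push Z → (q_1, abbbaab, Z)
  read a, top Z: go to q_3, push DZ → (q_3, bbbaab, DZ)
  read b, top D: go to q_0, push AD → (q_0, bbaab, ADZ)
  ε-move, top A: go to q_2, push AA → (q_2, bbaab, AADZ)
  read b, top A: go to q_5, push ε → (q_5, baab, ADZ)
  read b, top A: go to q_2, push ε → (q_2, aab, DZ)
  ε-move, top D: go to q_3, push D → (q_3, aab, DZ)
  read a, top D: go to q_5, push ε → (q_5, ab, Z)
  read a, top Z: go to q_0, push AZ → (q_0, b, AZ)
  ε-move, top A: go to q_2, push AA → (q_2, b, AAZ)
  read b, top A: go to q_5, push ε → (q_5, ε, AZ)
All input consumed in state q_5 with stack AZ.

AZ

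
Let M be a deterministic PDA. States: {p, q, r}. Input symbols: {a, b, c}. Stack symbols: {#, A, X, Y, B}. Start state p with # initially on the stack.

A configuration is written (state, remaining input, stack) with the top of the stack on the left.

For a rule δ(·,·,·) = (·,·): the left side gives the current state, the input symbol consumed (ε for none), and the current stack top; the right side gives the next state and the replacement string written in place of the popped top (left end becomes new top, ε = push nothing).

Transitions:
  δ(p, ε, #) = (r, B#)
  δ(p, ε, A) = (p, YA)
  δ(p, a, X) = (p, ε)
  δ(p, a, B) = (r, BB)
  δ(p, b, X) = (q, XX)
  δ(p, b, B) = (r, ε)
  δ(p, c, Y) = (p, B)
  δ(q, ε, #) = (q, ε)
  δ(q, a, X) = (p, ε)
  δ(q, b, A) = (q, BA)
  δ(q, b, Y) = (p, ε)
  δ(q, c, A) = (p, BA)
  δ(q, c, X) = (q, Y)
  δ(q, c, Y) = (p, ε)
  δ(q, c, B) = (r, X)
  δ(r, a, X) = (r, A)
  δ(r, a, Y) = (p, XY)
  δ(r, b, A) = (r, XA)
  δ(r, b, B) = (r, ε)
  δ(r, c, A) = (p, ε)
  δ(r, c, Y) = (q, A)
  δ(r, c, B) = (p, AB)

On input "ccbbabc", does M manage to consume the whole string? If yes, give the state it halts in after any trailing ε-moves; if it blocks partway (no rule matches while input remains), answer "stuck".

(p, ccbbabc, #)
  ε-move, top #: go to r, push B# → (r, ccbbabc, B#)
  read c, top B: go to p, push AB → (p, cbbabc, AB#)
  ε-move, top A: go to p, push YA → (p, cbbabc, YAB#)
  read c, top Y: go to p, push B → (p, bbabc, BAB#)
  read b, top B: go to r, push ε → (r, babc, AB#)
  read b, top A: go to r, push XA → (r, abc, XAB#)
  read a, top X: go to r, push A → (r, bc, AAB#)
  read b, top A: go to r, push XA → (r, c, XAAB#)
No transition for (r, c, top X); M blocks with input c remaining.

stuck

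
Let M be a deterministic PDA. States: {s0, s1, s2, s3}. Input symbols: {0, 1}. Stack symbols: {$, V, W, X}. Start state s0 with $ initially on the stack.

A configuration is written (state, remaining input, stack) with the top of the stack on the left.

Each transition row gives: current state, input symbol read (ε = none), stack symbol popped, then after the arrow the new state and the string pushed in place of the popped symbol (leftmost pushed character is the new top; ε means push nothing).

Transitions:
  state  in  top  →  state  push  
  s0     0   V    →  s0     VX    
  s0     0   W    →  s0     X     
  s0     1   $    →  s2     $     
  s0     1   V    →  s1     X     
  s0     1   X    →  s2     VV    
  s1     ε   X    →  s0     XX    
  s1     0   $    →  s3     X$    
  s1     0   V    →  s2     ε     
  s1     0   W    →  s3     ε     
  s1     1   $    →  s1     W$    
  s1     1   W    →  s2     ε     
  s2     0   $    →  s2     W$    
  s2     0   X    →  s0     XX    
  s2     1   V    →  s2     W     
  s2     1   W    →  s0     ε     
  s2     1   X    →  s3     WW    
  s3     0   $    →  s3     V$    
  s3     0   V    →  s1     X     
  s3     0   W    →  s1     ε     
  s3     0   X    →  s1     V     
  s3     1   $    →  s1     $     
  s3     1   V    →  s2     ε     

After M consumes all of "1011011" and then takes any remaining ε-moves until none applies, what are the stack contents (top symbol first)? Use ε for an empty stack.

$

(s0, 1011011, $) ⊢ (s2, 011011, $) ⊢ (s2, 11011, W$) ⊢ (s0, 1011, $) ⊢ (s2, 011, $) ⊢ (s2, 11, W$) ⊢ (s0, 1, $) ⊢ (s2, ε, $)
All input consumed in state s2 with stack $.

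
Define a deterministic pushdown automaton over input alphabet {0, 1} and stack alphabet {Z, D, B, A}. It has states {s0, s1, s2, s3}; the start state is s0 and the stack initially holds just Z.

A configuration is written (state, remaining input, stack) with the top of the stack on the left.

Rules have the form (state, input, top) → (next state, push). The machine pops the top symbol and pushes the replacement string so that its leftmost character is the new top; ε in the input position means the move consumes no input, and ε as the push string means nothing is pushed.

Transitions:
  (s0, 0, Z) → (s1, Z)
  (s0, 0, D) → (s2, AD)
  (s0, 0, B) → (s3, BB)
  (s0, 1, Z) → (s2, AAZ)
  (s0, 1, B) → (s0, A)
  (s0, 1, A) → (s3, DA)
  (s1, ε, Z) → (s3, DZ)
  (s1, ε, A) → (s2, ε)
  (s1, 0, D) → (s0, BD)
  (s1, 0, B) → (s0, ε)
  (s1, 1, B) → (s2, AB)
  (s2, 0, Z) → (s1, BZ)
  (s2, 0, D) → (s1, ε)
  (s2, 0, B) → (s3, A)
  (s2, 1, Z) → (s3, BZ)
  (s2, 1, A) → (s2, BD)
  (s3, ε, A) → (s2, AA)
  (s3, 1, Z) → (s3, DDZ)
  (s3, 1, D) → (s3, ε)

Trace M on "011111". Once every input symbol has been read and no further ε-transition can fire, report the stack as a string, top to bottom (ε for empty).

DDZ

(s0, 011111, Z)
  read 0, top Z: go to s1, push Z → (s1, 11111, Z)
  ε-move, top Z: go to s3, push DZ → (s3, 11111, DZ)
  read 1, top D: go to s3, push ε → (s3, 1111, Z)
  read 1, top Z: go to s3, push DDZ → (s3, 111, DDZ)
  read 1, top D: go to s3, push ε → (s3, 11, DZ)
  read 1, top D: go to s3, push ε → (s3, 1, Z)
  read 1, top Z: go to s3, push DDZ → (s3, ε, DDZ)
All input consumed in state s3 with stack DDZ.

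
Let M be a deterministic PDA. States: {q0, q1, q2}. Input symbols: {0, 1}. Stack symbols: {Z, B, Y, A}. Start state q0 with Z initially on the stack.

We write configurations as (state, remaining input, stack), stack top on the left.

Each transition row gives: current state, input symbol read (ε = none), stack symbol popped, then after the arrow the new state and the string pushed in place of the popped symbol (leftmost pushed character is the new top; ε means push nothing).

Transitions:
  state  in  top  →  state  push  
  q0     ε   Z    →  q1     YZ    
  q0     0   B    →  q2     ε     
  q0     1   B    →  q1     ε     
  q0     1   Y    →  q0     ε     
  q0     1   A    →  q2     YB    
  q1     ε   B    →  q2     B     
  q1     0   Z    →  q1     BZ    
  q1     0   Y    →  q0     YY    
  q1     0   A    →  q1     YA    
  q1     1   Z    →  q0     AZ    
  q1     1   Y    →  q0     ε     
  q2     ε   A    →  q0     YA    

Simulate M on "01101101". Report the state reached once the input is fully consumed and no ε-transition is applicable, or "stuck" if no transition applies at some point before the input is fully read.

(q0, 01101101, Z)
  ε-move, top Z: go to q1, push YZ → (q1, 01101101, YZ)
  read 0, top Y: go to q0, push YY → (q0, 1101101, YYZ)
  read 1, top Y: go to q0, push ε → (q0, 101101, YZ)
  read 1, top Y: go to q0, push ε → (q0, 01101, Z)
  ε-move, top Z: go to q1, push YZ → (q1, 01101, YZ)
  read 0, top Y: go to q0, push YY → (q0, 1101, YYZ)
  read 1, top Y: go to q0, push ε → (q0, 101, YZ)
  read 1, top Y: go to q0, push ε → (q0, 01, Z)
  ε-move, top Z: go to q1, push YZ → (q1, 01, YZ)
  read 0, top Y: go to q0, push YY → (q0, 1, YYZ)
  read 1, top Y: go to q0, push ε → (q0, ε, YZ)
All input consumed; M is in state q0.

q0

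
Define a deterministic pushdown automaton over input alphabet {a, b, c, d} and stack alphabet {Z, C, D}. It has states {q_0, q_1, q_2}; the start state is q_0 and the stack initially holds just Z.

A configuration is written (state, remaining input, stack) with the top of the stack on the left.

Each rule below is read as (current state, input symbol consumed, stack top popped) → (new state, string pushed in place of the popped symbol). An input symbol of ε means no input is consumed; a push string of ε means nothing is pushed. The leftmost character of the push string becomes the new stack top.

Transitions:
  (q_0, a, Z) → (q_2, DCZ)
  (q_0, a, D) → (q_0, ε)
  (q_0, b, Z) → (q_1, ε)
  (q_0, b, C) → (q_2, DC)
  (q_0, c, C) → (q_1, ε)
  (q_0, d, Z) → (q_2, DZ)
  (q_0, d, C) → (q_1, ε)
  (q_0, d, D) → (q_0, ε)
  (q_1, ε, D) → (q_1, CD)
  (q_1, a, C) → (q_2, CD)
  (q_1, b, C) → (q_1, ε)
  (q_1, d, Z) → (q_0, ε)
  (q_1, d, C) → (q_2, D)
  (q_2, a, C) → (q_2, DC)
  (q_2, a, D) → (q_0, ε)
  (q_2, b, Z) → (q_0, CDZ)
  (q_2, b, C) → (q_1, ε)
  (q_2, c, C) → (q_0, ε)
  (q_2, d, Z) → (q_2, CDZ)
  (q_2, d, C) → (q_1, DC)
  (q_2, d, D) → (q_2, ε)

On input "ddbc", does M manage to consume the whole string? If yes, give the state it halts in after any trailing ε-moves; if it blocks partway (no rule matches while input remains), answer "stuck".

(q_0, ddbc, Z)
  read d, top Z: go to q_2, push DZ → (q_2, dbc, DZ)
  read d, top D: go to q_2, push ε → (q_2, bc, Z)
  read b, top Z: go to q_0, push CDZ → (q_0, c, CDZ)
  read c, top C: go to q_1, push ε → (q_1, ε, DZ)
  ε-move, top D: go to q_1, push CD → (q_1, ε, CDZ)
All input consumed; M is in state q_1.

q_1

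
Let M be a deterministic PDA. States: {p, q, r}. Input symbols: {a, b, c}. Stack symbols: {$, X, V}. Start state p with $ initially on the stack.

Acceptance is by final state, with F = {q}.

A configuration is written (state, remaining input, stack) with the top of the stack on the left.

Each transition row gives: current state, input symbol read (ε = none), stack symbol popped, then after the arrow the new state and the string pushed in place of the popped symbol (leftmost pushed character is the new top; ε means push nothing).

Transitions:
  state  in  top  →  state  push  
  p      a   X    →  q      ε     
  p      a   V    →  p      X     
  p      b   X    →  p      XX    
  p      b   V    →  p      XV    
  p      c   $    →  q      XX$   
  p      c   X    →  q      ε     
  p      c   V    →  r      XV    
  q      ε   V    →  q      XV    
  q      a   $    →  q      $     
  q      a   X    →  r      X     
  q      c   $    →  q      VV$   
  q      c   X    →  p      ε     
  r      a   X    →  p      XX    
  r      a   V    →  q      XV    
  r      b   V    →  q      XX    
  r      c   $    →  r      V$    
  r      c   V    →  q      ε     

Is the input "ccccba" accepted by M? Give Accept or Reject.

(p, ccccba, $)
  read c, top $: go to q, push XX$ → (q, cccba, XX$)
  read c, top X: go to p, push ε → (p, ccba, X$)
  read c, top X: go to q, push ε → (q, cba, $)
  read c, top $: go to q, push VV$ → (q, ba, VV$)
  ε-move, top V: go to q, push XV → (q, ba, XVV$)
No transition applies at (q, ba, XVV$); input not fully consumed.

Reject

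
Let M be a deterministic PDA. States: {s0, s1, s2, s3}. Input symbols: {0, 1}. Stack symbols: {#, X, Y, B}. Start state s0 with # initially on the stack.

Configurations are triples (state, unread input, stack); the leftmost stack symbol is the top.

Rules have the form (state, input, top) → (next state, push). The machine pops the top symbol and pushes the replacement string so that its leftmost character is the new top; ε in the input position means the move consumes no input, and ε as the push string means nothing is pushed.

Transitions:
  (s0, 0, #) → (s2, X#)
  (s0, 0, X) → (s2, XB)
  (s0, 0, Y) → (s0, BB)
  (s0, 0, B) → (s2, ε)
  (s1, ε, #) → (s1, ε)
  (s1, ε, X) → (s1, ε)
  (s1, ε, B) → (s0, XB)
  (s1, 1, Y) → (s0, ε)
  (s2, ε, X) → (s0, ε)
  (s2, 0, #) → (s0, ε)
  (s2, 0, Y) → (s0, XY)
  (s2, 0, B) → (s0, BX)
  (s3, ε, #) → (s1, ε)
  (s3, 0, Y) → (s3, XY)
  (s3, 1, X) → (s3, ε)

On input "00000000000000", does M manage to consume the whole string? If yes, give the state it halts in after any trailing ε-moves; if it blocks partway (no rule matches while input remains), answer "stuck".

s0

(s0, 00000000000000, #) ⊢ (s2, 0000000000000, X#) ⊢ (s0, 0000000000000, #) ⊢ (s2, 000000000000, X#) ⊢ (s0, 000000000000, #) ⊢ (s2, 00000000000, X#) ⊢ (s0, 00000000000, #) ⊢ (s2, 0000000000, X#) ⊢ (s0, 0000000000, #) ⊢ (s2, 000000000, X#) ⊢ (s0, 000000000, #) ⊢ (s2, 00000000, X#) ⊢ (s0, 00000000, #) ⊢ (s2, 0000000, X#) ⊢ (s0, 0000000, #) ⊢ (s2, 000000, X#) ⊢ (s0, 000000, #) ⊢ (s2, 00000, X#) ⊢ (s0, 00000, #) ⊢ (s2, 0000, X#) ⊢ (s0, 0000, #) ⊢ (s2, 000, X#) ⊢ (s0, 000, #) ⊢ (s2, 00, X#) ⊢ (s0, 00, #) ⊢ (s2, 0, X#) ⊢ (s0, 0, #) ⊢ (s2, ε, X#) ⊢ (s0, ε, #)
All input consumed; M is in state s0.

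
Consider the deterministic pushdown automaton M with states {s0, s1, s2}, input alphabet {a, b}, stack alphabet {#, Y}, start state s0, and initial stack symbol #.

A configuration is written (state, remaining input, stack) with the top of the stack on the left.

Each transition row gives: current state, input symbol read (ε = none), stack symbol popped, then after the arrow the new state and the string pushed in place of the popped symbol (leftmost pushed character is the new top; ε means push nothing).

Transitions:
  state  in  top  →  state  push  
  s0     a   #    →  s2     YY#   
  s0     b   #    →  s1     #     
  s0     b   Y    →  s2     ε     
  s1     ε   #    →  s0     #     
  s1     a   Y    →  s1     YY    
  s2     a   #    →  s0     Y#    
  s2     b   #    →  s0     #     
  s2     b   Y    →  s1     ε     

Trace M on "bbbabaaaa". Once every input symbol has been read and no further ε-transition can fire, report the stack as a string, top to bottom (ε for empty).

YYYYY#

(s0, bbbabaaaa, #)
  read b, top #: go to s1, push # → (s1, bbabaaaa, #)
  ε-move, top #: go to s0, push # → (s0, bbabaaaa, #)
  read b, top #: go to s1, push # → (s1, babaaaa, #)
  ε-move, top #: go to s0, push # → (s0, babaaaa, #)
  read b, top #: go to s1, push # → (s1, abaaaa, #)
  ε-move, top #: go to s0, push # → (s0, abaaaa, #)
  read a, top #: go to s2, push YY# → (s2, baaaa, YY#)
  read b, top Y: go to s1, push ε → (s1, aaaa, Y#)
  read a, top Y: go to s1, push YY → (s1, aaa, YY#)
  read a, top Y: go to s1, push YY → (s1, aa, YYY#)
  read a, top Y: go to s1, push YY → (s1, a, YYYY#)
  read a, top Y: go to s1, push YY → (s1, ε, YYYYY#)
All input consumed in state s1 with stack YYYYY#.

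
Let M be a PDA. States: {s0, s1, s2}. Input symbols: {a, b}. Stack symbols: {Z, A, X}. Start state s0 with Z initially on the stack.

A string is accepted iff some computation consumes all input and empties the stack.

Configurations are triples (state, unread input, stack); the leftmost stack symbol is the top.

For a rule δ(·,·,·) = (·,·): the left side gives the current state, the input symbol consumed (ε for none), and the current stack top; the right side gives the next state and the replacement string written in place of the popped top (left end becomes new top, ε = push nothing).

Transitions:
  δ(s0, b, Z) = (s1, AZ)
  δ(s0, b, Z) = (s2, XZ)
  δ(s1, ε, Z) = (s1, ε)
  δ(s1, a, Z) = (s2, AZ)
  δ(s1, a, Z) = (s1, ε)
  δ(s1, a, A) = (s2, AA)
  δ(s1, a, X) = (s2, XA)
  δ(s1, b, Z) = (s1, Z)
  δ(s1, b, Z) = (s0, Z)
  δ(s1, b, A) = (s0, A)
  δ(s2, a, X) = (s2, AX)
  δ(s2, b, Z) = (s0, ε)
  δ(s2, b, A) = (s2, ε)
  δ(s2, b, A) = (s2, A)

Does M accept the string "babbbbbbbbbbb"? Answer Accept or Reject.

Accept

One accepting computation: (s0, babbbbbbbbbbb, Z) ⊢ (s1, abbbbbbbbbbb, AZ) ⊢ (s2, bbbbbbbbbbb, AAZ) ⊢ (s2, bbbbbbbbbb, AZ) ⊢ (s2, bbbbbbbbb, AZ) ⊢ (s2, bbbbbbbb, AZ) ⊢ (s2, bbbbbbb, AZ) ⊢ (s2, bbbbbb, AZ) ⊢ (s2, bbbbb, AZ) ⊢ (s2, bbbb, AZ) ⊢ (s2, bbb, AZ) ⊢ (s2, bb, AZ) ⊢ (s2, b, Z) ⊢ (s0, ε, ε)
All input consumed and the stack is empty.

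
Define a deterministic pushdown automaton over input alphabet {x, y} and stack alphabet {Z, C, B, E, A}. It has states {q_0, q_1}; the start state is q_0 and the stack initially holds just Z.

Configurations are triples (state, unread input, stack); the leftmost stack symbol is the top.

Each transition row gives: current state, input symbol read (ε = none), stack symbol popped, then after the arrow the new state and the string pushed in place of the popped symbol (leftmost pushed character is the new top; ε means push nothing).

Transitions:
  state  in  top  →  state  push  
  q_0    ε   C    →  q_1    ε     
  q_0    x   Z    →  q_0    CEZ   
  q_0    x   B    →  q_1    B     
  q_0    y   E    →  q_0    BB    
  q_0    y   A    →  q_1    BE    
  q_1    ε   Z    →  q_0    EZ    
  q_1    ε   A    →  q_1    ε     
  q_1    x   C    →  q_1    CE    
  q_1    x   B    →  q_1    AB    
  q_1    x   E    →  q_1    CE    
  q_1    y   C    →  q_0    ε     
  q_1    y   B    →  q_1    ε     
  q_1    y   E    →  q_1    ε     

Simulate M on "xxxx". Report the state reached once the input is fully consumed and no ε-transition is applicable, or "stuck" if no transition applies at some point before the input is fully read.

(q_0, xxxx, Z)
  read x, top Z: go to q_0, push CEZ → (q_0, xxx, CEZ)
  ε-move, top C: go to q_1, push ε → (q_1, xxx, EZ)
  read x, top E: go to q_1, push CE → (q_1, xx, CEZ)
  read x, top C: go to q_1, push CE → (q_1, x, CEEZ)
  read x, top C: go to q_1, push CE → (q_1, ε, CEEEZ)
All input consumed; M is in state q_1.

q_1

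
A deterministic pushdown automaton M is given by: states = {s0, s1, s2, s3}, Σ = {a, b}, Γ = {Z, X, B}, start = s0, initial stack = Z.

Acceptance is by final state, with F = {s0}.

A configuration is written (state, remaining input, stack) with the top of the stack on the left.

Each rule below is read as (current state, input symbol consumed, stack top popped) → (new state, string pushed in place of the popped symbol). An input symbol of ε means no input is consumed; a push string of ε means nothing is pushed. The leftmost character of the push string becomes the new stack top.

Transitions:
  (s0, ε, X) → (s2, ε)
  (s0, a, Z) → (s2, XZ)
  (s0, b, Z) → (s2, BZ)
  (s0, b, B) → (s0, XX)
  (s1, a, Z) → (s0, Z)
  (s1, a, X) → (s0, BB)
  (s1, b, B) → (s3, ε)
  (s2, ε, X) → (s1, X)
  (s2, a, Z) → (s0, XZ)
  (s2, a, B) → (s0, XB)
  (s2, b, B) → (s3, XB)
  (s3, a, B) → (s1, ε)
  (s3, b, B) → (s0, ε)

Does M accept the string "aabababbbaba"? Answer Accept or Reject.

Reject

(s0, aabababbbaba, Z)
  read a, top Z: go to s2, push XZ → (s2, abababbbaba, XZ)
  ε-move, top X: go to s1, push X → (s1, abababbbaba, XZ)
  read a, top X: go to s0, push BB → (s0, bababbbaba, BBZ)
  read b, top B: go to s0, push XX → (s0, ababbbaba, XXBZ)
  ε-move, top X: go to s2, push ε → (s2, ababbbaba, XBZ)
  ε-move, top X: go to s1, push X → (s1, ababbbaba, XBZ)
  read a, top X: go to s0, push BB → (s0, babbbaba, BBBZ)
  read b, top B: go to s0, push XX → (s0, abbbaba, XXBBZ)
  ε-move, top X: go to s2, push ε → (s2, abbbaba, XBBZ)
  ε-move, top X: go to s1, push X → (s1, abbbaba, XBBZ)
  read a, top X: go to s0, push BB → (s0, bbbaba, BBBBZ)
  read b, top B: go to s0, push XX → (s0, bbaba, XXBBBZ)
  ε-move, top X: go to s2, push ε → (s2, bbaba, XBBBZ)
  ε-move, top X: go to s1, push X → (s1, bbaba, XBBBZ)
No transition applies at (s1, bbaba, XBBBZ); input not fully consumed.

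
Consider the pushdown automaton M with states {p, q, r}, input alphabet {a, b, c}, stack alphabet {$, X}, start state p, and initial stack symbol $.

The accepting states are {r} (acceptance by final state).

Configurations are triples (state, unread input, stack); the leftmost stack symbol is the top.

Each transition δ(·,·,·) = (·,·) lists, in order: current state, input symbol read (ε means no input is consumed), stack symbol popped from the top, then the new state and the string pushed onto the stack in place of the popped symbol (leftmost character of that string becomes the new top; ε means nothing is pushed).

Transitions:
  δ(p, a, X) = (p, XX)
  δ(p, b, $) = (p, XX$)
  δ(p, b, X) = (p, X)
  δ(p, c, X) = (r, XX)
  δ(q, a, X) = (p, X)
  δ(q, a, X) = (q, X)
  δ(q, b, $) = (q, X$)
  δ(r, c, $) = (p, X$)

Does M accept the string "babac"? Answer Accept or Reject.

Accept

One accepting computation: (p, babac, $) ⊢ (p, abac, XX$) ⊢ (p, bac, XXX$) ⊢ (p, ac, XXX$) ⊢ (p, c, XXXX$) ⊢ (r, ε, XXXXX$)
All input consumed and state r ∈ F.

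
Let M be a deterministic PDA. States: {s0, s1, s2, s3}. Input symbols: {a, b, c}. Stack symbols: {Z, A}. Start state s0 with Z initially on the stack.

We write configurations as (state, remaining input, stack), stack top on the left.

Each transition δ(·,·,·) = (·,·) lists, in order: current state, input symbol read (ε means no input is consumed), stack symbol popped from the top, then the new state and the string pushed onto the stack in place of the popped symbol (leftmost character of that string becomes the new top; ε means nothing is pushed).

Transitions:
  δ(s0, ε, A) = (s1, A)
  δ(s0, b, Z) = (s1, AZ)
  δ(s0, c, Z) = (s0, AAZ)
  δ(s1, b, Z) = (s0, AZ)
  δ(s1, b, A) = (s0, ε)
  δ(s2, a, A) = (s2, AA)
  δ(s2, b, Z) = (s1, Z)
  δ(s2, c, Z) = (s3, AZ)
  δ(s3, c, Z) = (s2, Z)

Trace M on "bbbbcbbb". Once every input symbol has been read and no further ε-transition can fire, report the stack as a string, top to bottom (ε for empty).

(s0, bbbbcbbb, Z) ⊢ (s1, bbbcbbb, AZ) ⊢ (s0, bbcbbb, Z) ⊢ (s1, bcbbb, AZ) ⊢ (s0, cbbb, Z) ⊢ (s0, bbb, AAZ) ⊢ (s1, bbb, AAZ) ⊢ (s0, bb, AZ) ⊢ (s1, bb, AZ) ⊢ (s0, b, Z) ⊢ (s1, ε, AZ)
All input consumed in state s1 with stack AZ.

AZ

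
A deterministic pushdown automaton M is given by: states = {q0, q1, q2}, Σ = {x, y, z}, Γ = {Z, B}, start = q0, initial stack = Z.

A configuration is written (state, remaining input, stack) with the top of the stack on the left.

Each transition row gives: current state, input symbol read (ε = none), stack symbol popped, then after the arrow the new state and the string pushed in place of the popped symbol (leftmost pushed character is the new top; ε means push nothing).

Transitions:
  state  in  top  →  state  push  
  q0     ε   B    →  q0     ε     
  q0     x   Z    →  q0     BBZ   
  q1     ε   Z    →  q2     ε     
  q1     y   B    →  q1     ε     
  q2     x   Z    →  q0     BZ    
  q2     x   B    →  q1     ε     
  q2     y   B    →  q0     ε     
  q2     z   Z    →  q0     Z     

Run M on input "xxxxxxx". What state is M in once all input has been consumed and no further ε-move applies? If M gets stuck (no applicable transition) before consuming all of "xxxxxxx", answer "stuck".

(q0, xxxxxxx, Z)
  read x, top Z: go to q0, push BBZ → (q0, xxxxxx, BBZ)
  ε-move, top B: go to q0, push ε → (q0, xxxxxx, BZ)
  ε-move, top B: go to q0, push ε → (q0, xxxxxx, Z)
  read x, top Z: go to q0, push BBZ → (q0, xxxxx, BBZ)
  ε-move, top B: go to q0, push ε → (q0, xxxxx, BZ)
  ε-move, top B: go to q0, push ε → (q0, xxxxx, Z)
  read x, top Z: go to q0, push BBZ → (q0, xxxx, BBZ)
  ε-move, top B: go to q0, push ε → (q0, xxxx, BZ)
  ε-move, top B: go to q0, push ε → (q0, xxxx, Z)
  read x, top Z: go to q0, push BBZ → (q0, xxx, BBZ)
  ε-move, top B: go to q0, push ε → (q0, xxx, BZ)
  ε-move, top B: go to q0, push ε → (q0, xxx, Z)
  read x, top Z: go to q0, push BBZ → (q0, xx, BBZ)
  ε-move, top B: go to q0, push ε → (q0, xx, BZ)
  ε-move, top B: go to q0, push ε → (q0, xx, Z)
  read x, top Z: go to q0, push BBZ → (q0, x, BBZ)
  ε-move, top B: go to q0, push ε → (q0, x, BZ)
  ε-move, top B: go to q0, push ε → (q0, x, Z)
  read x, top Z: go to q0, push BBZ → (q0, ε, BBZ)
  ε-move, top B: go to q0, push ε → (q0, ε, BZ)
  ε-move, top B: go to q0, push ε → (q0, ε, Z)
All input consumed; M is in state q0.

q0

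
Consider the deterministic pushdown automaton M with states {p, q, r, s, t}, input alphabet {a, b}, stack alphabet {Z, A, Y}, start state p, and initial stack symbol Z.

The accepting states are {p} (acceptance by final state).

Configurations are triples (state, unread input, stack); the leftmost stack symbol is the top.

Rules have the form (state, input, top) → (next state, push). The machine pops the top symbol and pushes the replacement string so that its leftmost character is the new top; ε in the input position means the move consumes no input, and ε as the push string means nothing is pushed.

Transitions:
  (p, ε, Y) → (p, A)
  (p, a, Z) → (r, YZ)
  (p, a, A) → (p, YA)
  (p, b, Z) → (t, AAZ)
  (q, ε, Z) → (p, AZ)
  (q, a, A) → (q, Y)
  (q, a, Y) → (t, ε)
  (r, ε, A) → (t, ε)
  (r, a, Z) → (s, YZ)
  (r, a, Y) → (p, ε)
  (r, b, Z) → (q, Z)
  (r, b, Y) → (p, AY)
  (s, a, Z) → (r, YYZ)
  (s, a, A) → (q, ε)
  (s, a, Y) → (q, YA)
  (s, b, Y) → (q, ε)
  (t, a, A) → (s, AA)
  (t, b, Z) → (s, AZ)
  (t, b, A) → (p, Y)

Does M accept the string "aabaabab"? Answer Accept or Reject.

Reject

(p, aabaabab, Z)
  read a, top Z: go to r, push YZ → (r, abaabab, YZ)
  read a, top Y: go to p, push ε → (p, baabab, Z)
  read b, top Z: go to t, push AAZ → (t, aabab, AAZ)
  read a, top A: go to s, push AA → (s, abab, AAAZ)
  read a, top A: go to q, push ε → (q, bab, AAZ)
No transition applies at (q, bab, AAZ); input not fully consumed.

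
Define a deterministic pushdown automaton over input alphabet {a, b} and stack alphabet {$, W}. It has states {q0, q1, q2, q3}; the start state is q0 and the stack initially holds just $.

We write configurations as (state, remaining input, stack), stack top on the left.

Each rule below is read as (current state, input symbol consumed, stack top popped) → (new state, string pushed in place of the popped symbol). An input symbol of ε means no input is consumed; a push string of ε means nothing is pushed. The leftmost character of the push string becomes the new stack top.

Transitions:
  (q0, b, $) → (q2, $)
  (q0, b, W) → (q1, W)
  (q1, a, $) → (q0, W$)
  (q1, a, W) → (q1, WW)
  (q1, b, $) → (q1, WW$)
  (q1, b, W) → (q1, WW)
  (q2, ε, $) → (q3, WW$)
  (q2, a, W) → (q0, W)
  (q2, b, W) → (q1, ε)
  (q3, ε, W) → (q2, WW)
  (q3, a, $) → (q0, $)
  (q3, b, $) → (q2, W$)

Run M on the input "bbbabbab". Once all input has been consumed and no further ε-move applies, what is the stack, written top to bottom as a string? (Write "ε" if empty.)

WWWWWWWW$

(q0, bbbabbab, $) ⊢ (q2, bbabbab, $) ⊢ (q3, bbabbab, WW$) ⊢ (q2, bbabbab, WWW$) ⊢ (q1, babbab, WW$) ⊢ (q1, abbab, WWW$) ⊢ (q1, bbab, WWWW$) ⊢ (q1, bab, WWWWW$) ⊢ (q1, ab, WWWWWW$) ⊢ (q1, b, WWWWWWW$) ⊢ (q1, ε, WWWWWWWW$)
All input consumed in state q1 with stack WWWWWWWW$.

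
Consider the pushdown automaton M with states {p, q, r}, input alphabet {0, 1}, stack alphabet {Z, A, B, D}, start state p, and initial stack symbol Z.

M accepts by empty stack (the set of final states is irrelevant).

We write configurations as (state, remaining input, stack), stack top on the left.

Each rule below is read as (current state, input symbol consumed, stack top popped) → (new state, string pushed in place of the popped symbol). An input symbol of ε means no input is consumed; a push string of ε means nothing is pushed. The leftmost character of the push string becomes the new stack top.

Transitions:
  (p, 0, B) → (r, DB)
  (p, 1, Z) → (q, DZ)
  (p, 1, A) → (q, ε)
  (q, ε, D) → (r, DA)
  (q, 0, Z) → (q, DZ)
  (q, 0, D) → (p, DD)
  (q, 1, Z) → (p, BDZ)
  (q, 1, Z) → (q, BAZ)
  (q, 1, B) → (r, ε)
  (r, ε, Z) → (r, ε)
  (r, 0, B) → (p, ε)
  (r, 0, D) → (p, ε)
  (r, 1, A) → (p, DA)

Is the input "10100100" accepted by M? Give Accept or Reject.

No computation consumes all input and empties the stack.

Reject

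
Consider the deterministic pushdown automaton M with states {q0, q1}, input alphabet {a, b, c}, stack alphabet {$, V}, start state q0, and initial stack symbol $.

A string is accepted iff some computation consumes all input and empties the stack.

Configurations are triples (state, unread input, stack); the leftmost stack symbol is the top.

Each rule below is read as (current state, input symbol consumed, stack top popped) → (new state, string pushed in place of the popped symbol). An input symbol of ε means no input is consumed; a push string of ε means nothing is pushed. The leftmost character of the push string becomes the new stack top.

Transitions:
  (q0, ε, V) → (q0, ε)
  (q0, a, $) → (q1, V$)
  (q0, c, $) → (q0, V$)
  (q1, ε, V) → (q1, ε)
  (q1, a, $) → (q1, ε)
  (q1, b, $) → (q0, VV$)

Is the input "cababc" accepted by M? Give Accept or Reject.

(q0, cababc, $)
  read c, top $: go to q0, push V$ → (q0, ababc, V$)
  ε-move, top V: go to q0, push ε → (q0, ababc, $)
  read a, top $: go to q1, push V$ → (q1, babc, V$)
  ε-move, top V: go to q1, push ε → (q1, babc, $)
  read b, top $: go to q0, push VV$ → (q0, abc, VV$)
  ε-move, top V: go to q0, push ε → (q0, abc, V$)
  ε-move, top V: go to q0, push ε → (q0, abc, $)
  read a, top $: go to q1, push V$ → (q1, bc, V$)
  ε-move, top V: go to q1, push ε → (q1, bc, $)
  read b, top $: go to q0, push VV$ → (q0, c, VV$)
  ε-move, top V: go to q0, push ε → (q0, c, V$)
  ε-move, top V: go to q0, push ε → (q0, c, $)
  read c, top $: go to q0, push V$ → (q0, ε, V$)
  ε-move, top V: go to q0, push ε → (q0, ε, $)
All input consumed; stack is $, not empty, and no further ε-move applies.

Reject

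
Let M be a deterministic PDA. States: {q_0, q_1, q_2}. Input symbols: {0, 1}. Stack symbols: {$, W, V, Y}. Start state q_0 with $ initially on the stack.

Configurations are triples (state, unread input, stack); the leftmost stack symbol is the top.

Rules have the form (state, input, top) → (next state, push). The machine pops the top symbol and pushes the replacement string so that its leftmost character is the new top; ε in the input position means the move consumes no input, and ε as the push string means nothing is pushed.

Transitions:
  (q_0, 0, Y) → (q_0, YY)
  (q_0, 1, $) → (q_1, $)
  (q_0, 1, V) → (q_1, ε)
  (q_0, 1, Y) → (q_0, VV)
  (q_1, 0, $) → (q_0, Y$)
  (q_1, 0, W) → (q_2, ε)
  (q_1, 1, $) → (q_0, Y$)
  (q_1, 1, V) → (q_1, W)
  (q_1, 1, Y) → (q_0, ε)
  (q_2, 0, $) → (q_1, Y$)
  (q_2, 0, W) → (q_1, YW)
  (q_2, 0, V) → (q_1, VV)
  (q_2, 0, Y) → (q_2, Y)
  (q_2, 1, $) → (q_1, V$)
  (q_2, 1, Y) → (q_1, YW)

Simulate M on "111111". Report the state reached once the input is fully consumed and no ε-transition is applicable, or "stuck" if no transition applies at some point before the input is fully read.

stuck

(q_0, 111111, $) ⊢ (q_1, 11111, $) ⊢ (q_0, 1111, Y$) ⊢ (q_0, 111, VV$) ⊢ (q_1, 11, V$) ⊢ (q_1, 1, W$)
No transition for (q_1, 1, top W); M blocks with input 1 remaining.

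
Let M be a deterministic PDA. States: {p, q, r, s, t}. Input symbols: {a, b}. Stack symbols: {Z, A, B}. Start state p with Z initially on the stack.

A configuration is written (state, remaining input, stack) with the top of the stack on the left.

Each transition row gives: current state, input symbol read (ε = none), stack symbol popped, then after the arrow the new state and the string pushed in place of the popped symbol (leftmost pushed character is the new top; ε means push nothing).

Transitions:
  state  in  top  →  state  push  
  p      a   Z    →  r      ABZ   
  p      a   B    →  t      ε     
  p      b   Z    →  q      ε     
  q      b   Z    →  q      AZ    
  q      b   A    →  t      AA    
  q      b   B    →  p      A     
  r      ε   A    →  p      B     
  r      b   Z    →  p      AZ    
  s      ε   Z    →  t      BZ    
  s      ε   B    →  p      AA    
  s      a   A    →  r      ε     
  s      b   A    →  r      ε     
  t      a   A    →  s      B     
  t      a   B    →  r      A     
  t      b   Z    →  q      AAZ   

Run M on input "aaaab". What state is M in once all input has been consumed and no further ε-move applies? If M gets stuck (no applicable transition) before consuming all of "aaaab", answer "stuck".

q

(p, aaaab, Z)
  read a, top Z: go to r, push ABZ → (r, aaab, ABZ)
  ε-move, top A: go to p, push B → (p, aaab, BBZ)
  read a, top B: go to t, push ε → (t, aab, BZ)
  read a, top B: go to r, push A → (r, ab, AZ)
  ε-move, top A: go to p, push B → (p, ab, BZ)
  read a, top B: go to t, push ε → (t, b, Z)
  read b, top Z: go to q, push AAZ → (q, ε, AAZ)
All input consumed; M is in state q.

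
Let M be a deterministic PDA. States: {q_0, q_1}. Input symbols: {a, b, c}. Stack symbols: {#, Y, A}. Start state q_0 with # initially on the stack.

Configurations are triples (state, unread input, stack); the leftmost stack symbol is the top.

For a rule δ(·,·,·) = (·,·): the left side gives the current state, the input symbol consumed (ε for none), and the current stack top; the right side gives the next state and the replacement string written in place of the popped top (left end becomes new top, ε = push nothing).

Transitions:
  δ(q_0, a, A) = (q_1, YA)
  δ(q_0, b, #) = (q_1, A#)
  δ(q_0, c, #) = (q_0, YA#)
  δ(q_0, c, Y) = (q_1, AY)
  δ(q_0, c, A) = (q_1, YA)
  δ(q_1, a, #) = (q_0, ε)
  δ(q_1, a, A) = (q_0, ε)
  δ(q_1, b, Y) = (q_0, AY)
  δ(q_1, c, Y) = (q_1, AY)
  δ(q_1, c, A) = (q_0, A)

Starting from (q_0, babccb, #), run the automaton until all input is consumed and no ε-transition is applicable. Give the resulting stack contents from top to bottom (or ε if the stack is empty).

(q_0, babccb, #) ⊢ (q_1, abccb, A#) ⊢ (q_0, bccb, #) ⊢ (q_1, ccb, A#) ⊢ (q_0, cb, A#) ⊢ (q_1, b, YA#) ⊢ (q_0, ε, AYA#)
All input consumed in state q_0 with stack AYA#.

AYA#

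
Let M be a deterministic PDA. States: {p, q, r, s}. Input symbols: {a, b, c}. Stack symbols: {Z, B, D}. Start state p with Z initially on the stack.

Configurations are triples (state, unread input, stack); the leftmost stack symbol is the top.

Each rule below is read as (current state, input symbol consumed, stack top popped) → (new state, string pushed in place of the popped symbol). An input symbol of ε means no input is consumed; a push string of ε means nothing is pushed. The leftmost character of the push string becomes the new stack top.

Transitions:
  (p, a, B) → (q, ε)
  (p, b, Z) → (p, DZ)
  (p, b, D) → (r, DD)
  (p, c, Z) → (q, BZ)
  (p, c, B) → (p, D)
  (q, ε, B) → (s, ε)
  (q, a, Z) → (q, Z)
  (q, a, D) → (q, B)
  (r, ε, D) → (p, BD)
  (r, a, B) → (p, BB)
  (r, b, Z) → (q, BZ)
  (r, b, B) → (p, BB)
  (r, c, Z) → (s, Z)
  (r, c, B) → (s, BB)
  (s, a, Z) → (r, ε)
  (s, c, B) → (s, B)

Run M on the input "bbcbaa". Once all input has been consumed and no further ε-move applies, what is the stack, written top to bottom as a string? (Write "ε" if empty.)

(p, bbcbaa, Z)
  read b, top Z: go to p, push DZ → (p, bcbaa, DZ)
  read b, top D: go to r, push DD → (r, cbaa, DDZ)
  ε-move, top D: go to p, push BD → (p, cbaa, BDDZ)
  read c, top B: go to p, push D → (p, baa, DDDZ)
  read b, top D: go to r, push DD → (r, aa, DDDDZ)
  ε-move, top D: go to p, push BD → (p, aa, BDDDDZ)
  read a, top B: go to q, push ε → (q, a, DDDDZ)
  read a, top D: go to q, push B → (q, ε, BDDDZ)
  ε-move, top B: go to s, push ε → (s, ε, DDDZ)
All input consumed in state s with stack DDDZ.

DDDZ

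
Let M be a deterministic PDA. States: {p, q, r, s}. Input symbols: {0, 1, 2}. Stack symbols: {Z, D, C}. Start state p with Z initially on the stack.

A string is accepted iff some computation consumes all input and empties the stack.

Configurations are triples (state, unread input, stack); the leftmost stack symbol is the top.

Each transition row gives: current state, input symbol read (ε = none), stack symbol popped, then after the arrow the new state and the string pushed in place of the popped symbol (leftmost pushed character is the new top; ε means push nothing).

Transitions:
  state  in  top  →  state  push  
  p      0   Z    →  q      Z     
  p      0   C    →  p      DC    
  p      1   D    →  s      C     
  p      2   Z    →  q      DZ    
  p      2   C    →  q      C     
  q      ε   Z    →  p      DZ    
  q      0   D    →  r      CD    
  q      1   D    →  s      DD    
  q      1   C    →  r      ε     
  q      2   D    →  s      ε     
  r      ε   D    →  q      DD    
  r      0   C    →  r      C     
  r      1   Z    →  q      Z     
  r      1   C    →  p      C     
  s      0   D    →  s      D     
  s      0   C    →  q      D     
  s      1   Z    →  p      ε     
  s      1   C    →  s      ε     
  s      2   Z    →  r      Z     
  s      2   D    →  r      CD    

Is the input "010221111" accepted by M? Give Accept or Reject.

(p, 010221111, Z)
  read 0, top Z: go to q, push Z → (q, 10221111, Z)
  ε-move, top Z: go to p, push DZ → (p, 10221111, DZ)
  read 1, top D: go to s, push C → (s, 0221111, CZ)
  read 0, top C: go to q, push D → (q, 221111, DZ)
  read 2, top D: go to s, push ε → (s, 21111, Z)
  read 2, top Z: go to r, push Z → (r, 1111, Z)
  read 1, top Z: go to q, push Z → (q, 111, Z)
  ε-move, top Z: go to p, push DZ → (p, 111, DZ)
  read 1, top D: go to s, push C → (s, 11, CZ)
  read 1, top C: go to s, push ε → (s, 1, Z)
  read 1, top Z: go to p, push ε → (p, ε, ε)
All input consumed and the stack is empty.

Accept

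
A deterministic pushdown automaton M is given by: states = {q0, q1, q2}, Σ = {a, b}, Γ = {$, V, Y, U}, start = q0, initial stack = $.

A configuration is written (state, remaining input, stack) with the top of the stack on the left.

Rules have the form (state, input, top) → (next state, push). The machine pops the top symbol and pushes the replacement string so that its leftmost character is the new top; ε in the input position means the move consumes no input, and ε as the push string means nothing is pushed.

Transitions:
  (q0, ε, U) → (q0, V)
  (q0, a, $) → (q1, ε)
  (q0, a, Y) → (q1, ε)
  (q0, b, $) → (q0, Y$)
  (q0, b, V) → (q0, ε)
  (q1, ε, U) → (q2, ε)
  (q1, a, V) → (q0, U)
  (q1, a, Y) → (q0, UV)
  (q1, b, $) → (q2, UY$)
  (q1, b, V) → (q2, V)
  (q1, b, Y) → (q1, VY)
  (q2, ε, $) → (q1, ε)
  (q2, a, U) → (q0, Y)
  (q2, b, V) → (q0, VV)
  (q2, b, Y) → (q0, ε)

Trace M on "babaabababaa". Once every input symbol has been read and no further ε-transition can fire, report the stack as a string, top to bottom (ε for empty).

Y$

(q0, babaabababaa, $) ⊢ (q0, abaabababaa, Y$) ⊢ (q1, baabababaa, $) ⊢ (q2, aabababaa, UY$) ⊢ (q0, abababaa, YY$) ⊢ (q1, bababaa, Y$) ⊢ (q1, ababaa, VY$) ⊢ (q0, babaa, UY$) ⊢ (q0, babaa, VY$) ⊢ (q0, abaa, Y$) ⊢ (q1, baa, $) ⊢ (q2, aa, UY$) ⊢ (q0, a, YY$) ⊢ (q1, ε, Y$)
All input consumed in state q1 with stack Y$.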